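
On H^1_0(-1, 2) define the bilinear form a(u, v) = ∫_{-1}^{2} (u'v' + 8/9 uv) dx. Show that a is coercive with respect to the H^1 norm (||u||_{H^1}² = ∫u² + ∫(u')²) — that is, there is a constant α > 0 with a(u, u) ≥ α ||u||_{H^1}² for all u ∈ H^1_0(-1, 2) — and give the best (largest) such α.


α = (8 + π^2)/(9 + π^2)

Coercivity of a(·,·) on H^1_0(-1, 2) means a(u, u) ≥ α ||u||_{H^1}² for every u ∈ H^1_0.
The interval has length L = 3, and Poincaré/coercivity depend only on L. Here a(u, u) = ∫(u')² + (8/9)·∫u².
Here 0 < c = 8/9 < 1. The condition a(u,u) ≥ α||u||_{H^1}² reads (1−α)∫(u')² ≥ (α−c)∫u². Any admissible α is ≤ 1 (rapidly oscillating u have ∫u²/∫(u')² → 0), and α = 1 would force 0 ≥ (1−c)∫u², impossible since c < 1; so 1−α > 0. By the sharp Poincaré inequality on H^1_0 of an interval of length L, ∫(u')² ≥ (π/L)²∫u² with equality for the first sine mode sin(π(x−x₀)/L) (x₀ the left endpoint), so the inequality holds for all u iff (1−α)(π/L)² ≥ α − c, i.e. α ≤ ((π/L)² + c)/((π/L)² + 1) = (1 + c(L/π)²)/(1 + (L/π)²). With (π/L)² = π^2/9 and c = 8/9, the largest admissible constant is α = ((π/L)² + c)/((π/L)² + 1).
Simplifying, α = (8 + π^2)/(9 + π^2).


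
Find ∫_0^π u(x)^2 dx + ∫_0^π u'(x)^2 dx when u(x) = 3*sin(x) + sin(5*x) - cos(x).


||u||_{H^1(0,π)}^2 = 23*π

u'(x) = sin(x) + 3*cos(x) + 5*cos(5*x).
Expand u² and (u')² and integrate term by term on (0, π), using: for integers n ≥ 1, ∫_0^π sin²(nx) dx = ∫_0^π cos²(nx) dx = π/2; for n ≠ n', ∫_0^π sin(nx)sin(n'x) dx = ∫_0^π cos(nx)cos(n'x) dx = 0; and by product-to-sum, ∫_0^π sin(nx)cos(n'x) dx = ½∫_0^π [sin((n+n')x) + sin((n−n')x)] dx, which is 0 when n+n' is even and 2n/(n²−n'²) when n+n' is odd (it need not vanish on (0, π)).
  u² squared terms: (-1)²·∫cos(x)² dx = 1·π/2 = π/2;  (3)²·∫sin(x)² dx = 9·π/2 = 9*π/2;  (1)²·∫sin(5x)² dx = 1·π/2 = π/2.
  u² cross terms: 2·(-1)·(3)·∫cos(x)·sin(x) dx = -6·(0) = 0;  2·(-1)·(1)·∫cos(x)·sin(5x) dx = -2·(0) = 0;  2·(3)·(1)·∫sin(x)·sin(5x) dx = 6·(0) = 0.
  So ∫_0^π u² dx = π/2 + 9*π/2 + π/2 + 0 + 0 + 0 = 11*π/2.
  (u')² squared terms: (3)²·∫cos(x)² dx = 9·π/2 = 9*π/2;  (5)²·∫cos(5x)² dx = 25·π/2 = 25*π/2;  (1)²·∫sin(x)² dx = 1·π/2 = π/2.
  (u')² cross terms: 2·(3)·(5)·∫cos(x)·cos(5x) dx = 30·(0) = 0;  2·(3)·(1)·∫cos(x)·sin(x) dx = 6·(0) = 0;  2·(5)·(1)·∫cos(5x)·sin(x) dx = 10·(0) = 0.
  So ∫_0^π (u')² dx = 9*π/2 + 25*π/2 + π/2 + 0 + 0 + 0 = 35*π/2.
||u||_{H^1}^2 = (11*π/2) + (35*π/2) = 23*π.


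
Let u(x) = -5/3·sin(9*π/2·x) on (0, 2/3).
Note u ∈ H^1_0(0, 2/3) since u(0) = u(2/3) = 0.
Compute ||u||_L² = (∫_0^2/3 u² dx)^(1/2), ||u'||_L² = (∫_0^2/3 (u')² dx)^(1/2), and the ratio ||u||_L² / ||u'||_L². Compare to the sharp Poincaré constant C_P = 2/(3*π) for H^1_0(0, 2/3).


||u||_L² / ||u'||_L² = 2/(9*π) < C_P = 2/(3*π).

u(x) = -5/3·sin(9*π/2·x), so u'(x) = -15*π*cos(9*π*x/2)/2.
Writing u(x) = A·sin(kπx/L) with A = -5/3 and k = 3, use ∫_0^L sin²(kπx/L) dx = L/2 and ∫_0^L cos²(kπx/L) dx = L/2.
u² = 25/9·sin²(9*π/2·x) and (u')² = 225*π^2/4·cos²(9*π/2·x), and each of sin², cos² integrates to L/2 = 1/3 over (0, 2/3).
∫_0^2/3 u² dx = 25/27, so ||u||_L² = 5*sqrt(3)/9.
∫_0^2/3 (u')² dx = 75*π^2/4, so ||u'||_L² = 5*sqrt(3)*π/2.
Ratio ||u||_L² / ||u'||_L² = 2/(9*π).
Sharp Poincaré constant on H^1_0(0, 2/3) is C_P = L/π = 2/(3*π), achieved by sin(3*π/2·x).
This is the k = 3 harmonic; the ratio L/(kπ) is strictly less than C_P = L/π, consistent with the sharp inequality ||u||_L² ≤ C_P ||u'||_L².


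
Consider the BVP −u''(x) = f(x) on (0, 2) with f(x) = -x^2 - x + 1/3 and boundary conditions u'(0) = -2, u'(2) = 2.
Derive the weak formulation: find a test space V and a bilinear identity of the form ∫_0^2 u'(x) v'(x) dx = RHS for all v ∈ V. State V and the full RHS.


V = H^1(0, 2) (v unrestricted at boundary; u is determined up to an additive constant); weak form: ∫_0^2 u'v' dx = ∫_0^2 (-x^2 - x + 1/3) v dx + 2·v(2) + 2·v(0) for all v ∈ V.

Multiply both sides by a test function v and integrate from 0 to 2:
  ∫_0^2 −u''(x) v(x) dx = ∫_0^2 f(x) v(x) dx.
Integrate the LHS by parts once:
  ∫_0^2 −u'' v dx = −[u'(x) v(x)]_0^2 + ∫_0^2 u'(x) v'(x) dx.
Thus ∫_0^2 u'(x) v'(x) dx = ∫_0^2 f(x) v(x) dx + [u'(x) v(x)]_0^2.
Choose V so that boundary terms are either known or forced to vanish.
u has inhomogeneous Neumann u'(0) = -2, u'(2) = 2. [u' v]_0^2 = (2)·v(2) − (-2)·v(0) = 2·v(2) + 2·v(0). Take V = H^1(0, 2); boundary term becomes part of RHS.
Weak formulation: find u (satisfying any essential BC) such that ∫_0^2 u'(x) v'(x) dx = ∫_0^2 f v dx + 2·v(2) + 2·v(0) for all v ∈ V (Neumann data are natural BCs: they enter the RHS as boundary terms).
Substituting f(x) = -x^2 - x + 1/3, the right-hand side is ∫_0^2 (-x^2 - x + 1/3) v dx + 2·v(2) + 2·v(0).
Compatibility check (pure Neumann): taking v ≡ 1 ∈ V gives 0 = ∫_0^2 f dx + (2) − (-2), i.e. ∫_0^2 f dx must equal u'(0) − u'(2) = -4. Indeed ∫_0^2 (-x^2 - x + 1/3) dx = -4, so the data are compatible. The solution is then unique only up to an additive constant (fix it e.g. by requiring ∫_0^2 u dx = 0).


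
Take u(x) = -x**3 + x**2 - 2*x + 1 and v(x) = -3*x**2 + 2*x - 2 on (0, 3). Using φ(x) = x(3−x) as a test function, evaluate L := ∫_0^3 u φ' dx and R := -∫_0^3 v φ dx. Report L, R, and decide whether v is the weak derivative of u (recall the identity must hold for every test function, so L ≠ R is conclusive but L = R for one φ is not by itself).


LHS = 639/20, RHS = 639/20. Yes, v = u' weakly.

u(x) = -x**3 + x**2 - 2*x + 1, classical derivative u'(x) = -3*x**2 + 2*x - 2.
φ(x) = x(3−x), so φ'(x) = 3 - 2*x.
Note φ(0) = φ(3) = 0, so the boundary term u·φ vanishes.
LHS = ∫_0^3 u(x) φ'(x) dx = ∫_0^3 (2*x^4 - 5*x^3 + 7*x^2 - 8*x + 3) dx. Term by term:
  ∫_0^3 2*x^4 dx = 486/5;  ∫_0^3 -5*x^3 dx = -405/4;  ∫_0^3 7*x^2 dx = 63;
  ∫_0^3 -8*x dx = -36;  ∫_0^3 3 dx = 9.
Sum: 486/5 − 405/4 + 63 − 36 + 9 = 639/20.
So LHS = 639/20.
∫_0^3 v(x) φ(x) dx = ∫_0^3 (3*x^4 - 11*x^3 + 8*x^2 - 6*x) dx. Term by term:
  ∫_0^3 3*x^4 dx = 729/5;  ∫_0^3 -11*x^3 dx = -891/4;  ∫_0^3 8*x^2 dx = 72;
  ∫_0^3 -6*x dx = -27.
Sum: 729/5 − 891/4 + 72 − 27 = -639/20.
So RHS = -∫_0^3 v(x) φ(x) dx = 639/20.
LHS = RHS, so the identity holds for this test φ.
Moreover u is smooth here and v(x) = u'(x) = -3*x**2 + 2*x - 2 pointwise, so the identity holds for every test function. Hence v is the weak derivative of u.


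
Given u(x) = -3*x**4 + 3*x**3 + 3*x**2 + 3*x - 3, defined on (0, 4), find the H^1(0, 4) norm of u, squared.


||u||_{H^1}^2 = 9931976/35

The H^1 norm (squared) on an interval (0, L) is
  ||u||_{H^1}^2 = ∫_0^L u(x)^2 dx + ∫_0^L u'(x)^2 dx.
Compute u'(x) = -12*x**3 + 9*x**2 + 6*x + 3.
Then u(x)^2 = 9*x**8 - 18*x**7 - 9*x**6 + 45*x**4 - 9*x**2 - 18*x + 9 and u'(x)^2 = 144*x**6 - 216*x**5 - 63*x**4 + 36*x**3 + 90*x**2 + 36*x + 9.
Integrate each monomial from 0 to 4 using ∫_0^4 c·x^n dx = c·4^(n+1)/(n+1):
  ∫_0^4 u(x)^2 dx = ∫_0^4 (9*x^8 - 18*x^7 - 9*x^6 + 45*x^4 - 9*x^2 - 18*x + 9) dx. Term by term:
    ∫_0^4 9*x^8 dx = 262144;  ∫_0^4 -18*x^7 dx = -147456;  ∫_0^4 -9*x^6 dx = -147456/7;
    ∫_0^4 45*x^4 dx = 9216;  ∫_0^4 -9*x^2 dx = -192;  ∫_0^4 -18*x dx = -144;
    ∫_0^4 9 dx = 36.
  Sum: 262144 − 147456 − 147456/7 + 9216 − 192 − 144 + 36 = 717772/7.
  ∫_0^4 u'(x)^2 dx = ∫_0^4 (144*x^6 - 216*x^5 - 63*x^4 + 36*x^3 + 90*x^2 + 36*x + 9) dx. Term by term:
    ∫_0^4 144*x^6 dx = 2359296/7;  ∫_0^4 -216*x^5 dx = -147456;  ∫_0^4 -63*x^4 dx = -64512/5;
    ∫_0^4 36*x^3 dx = 2304;  ∫_0^4 90*x^2 dx = 1920;  ∫_0^4 36*x dx = 288;
    ∫_0^4 9 dx = 36.
  Sum: 2359296/7 − 147456 − 64512/5 + 2304 + 1920 + 288 + 36 = 6343116/35.
Adding: ||u||_{H^1}^2 = 717772/7 + 6343116/35 = 9931976/35.


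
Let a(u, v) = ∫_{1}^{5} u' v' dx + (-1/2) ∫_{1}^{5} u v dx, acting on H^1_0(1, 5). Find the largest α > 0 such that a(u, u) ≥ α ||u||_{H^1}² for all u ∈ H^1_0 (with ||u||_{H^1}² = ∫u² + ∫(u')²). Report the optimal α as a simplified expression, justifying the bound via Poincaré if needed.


α = (-8 + π^2)/(π^2 + 16)

Coercivity of a(·,·) on H^1_0(1, 5) means a(u, u) ≥ α ||u||_{H^1}² for every u ∈ H^1_0.
The interval has length L = 4, and Poincaré/coercivity depend only on L. Here a(u, u) = ∫(u')² + (-1/2)·∫u².
Here c = -1/2 < 0 with |c| < (π/L)² = π^2/16, so coercivity still holds. The condition a(u,u) ≥ α||u||_{H^1}² reads (1−α)∫(u')² ≥ (α−c)∫u². Any admissible α is ≤ 1 (rapidly oscillating u have ∫u²/∫(u')² → 0), and α = 1 would force 0 ≥ (1−c)∫u², impossible since c < 1; so 1−α > 0. By the sharp Poincaré inequality on H^1_0 of an interval of length L, ∫(u')² ≥ (π/L)²∫u² with equality for the first sine mode sin(π(x−x₀)/L) (x₀ the left endpoint), so the inequality holds for all u iff (1−α)(π/L)² ≥ α − c, i.e. α ≤ ((π/L)² + c)/((π/L)² + 1) = (1 + c(L/π)²)/(1 + (L/π)²). (Direct route, valid since c ≤ 0: Poincaré gives c∫u² ≥ c(L/π)²∫(u')², so a(u,u) ≥ (1 + c(L/π)²)∫(u')², while ||u||_{H^1}² ≤ (1 + (L/π)²)∫(u')²; dividing yields the same α.) With (π/L)² = π^2/16 and c = -1/2, the largest admissible constant is α = ((π/L)² + c)/((π/L)² + 1).
Simplifying, α = (-8 + π^2)/(π^2 + 16).


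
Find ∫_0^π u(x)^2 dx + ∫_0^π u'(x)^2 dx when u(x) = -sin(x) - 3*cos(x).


||u||_{H^1(0,π)}^2 = 10*π

u'(x) = 3*sin(x) - cos(x).
Expand u² and (u')² and integrate term by term on (0, π), using: for integers n ≥ 1, ∫_0^π sin²(nx) dx = ∫_0^π cos²(nx) dx = π/2; for n ≠ n', ∫_0^π sin(nx)sin(n'x) dx = ∫_0^π cos(nx)cos(n'x) dx = 0; and by product-to-sum, ∫_0^π sin(nx)cos(n'x) dx = ½∫_0^π [sin((n+n')x) + sin((n−n')x)] dx, which is 0 when n+n' is even and 2n/(n²−n'²) when n+n' is odd (it need not vanish on (0, π)).
  u² squared terms: (-1)²·∫sin(x)² dx = 1·π/2 = π/2;  (-3)²·∫cos(x)² dx = 9·π/2 = 9*π/2.
  u² cross terms: 2·(-1)·(-3)·∫sin(x)·cos(x) dx = 6·(0) = 0.
  So ∫_0^π u² dx = π/2 + 9*π/2 + 0 = 5*π.
  (u')² squared terms: (-1)²·∫cos(x)² dx = 1·π/2 = π/2;  (3)²·∫sin(x)² dx = 9·π/2 = 9*π/2.
  (u')² cross terms: 2·(-1)·(3)·∫cos(x)·sin(x) dx = -6·(0) = 0.
  So ∫_0^π (u')² dx = π/2 + 9*π/2 + 0 = 5*π.
||u||_{H^1}^2 = (5*π) + (5*π) = 10*π.


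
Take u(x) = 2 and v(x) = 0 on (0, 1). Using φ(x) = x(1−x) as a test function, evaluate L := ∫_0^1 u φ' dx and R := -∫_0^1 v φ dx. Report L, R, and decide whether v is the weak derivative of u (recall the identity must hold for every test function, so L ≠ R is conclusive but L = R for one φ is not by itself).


LHS = 0, RHS = 0. Yes, v = u' weakly.

u(x) = 2, classical derivative u'(x) = 0.
φ(x) = x(1−x), so φ'(x) = 1 - 2*x.
Note φ(0) = φ(1) = 0, so the boundary term u·φ vanishes.
LHS = ∫_0^1 u(x) φ'(x) dx = ∫_0^1 (2 - 4*x) dx. Term by term:
  ∫_0^1 -4*x dx = -2;  ∫_0^1 2 dx = 2.
Sum: -2 + 2 = 0.
So LHS = 0.
∫_0^1 v(x) φ(x) dx = ∫_0^1 (0) dx. Term by term:
  ∫_0^1 0 dx = 0.
So RHS = -∫_0^1 v(x) φ(x) dx = 0.
LHS = RHS, so the identity holds for this test φ.
Moreover u is smooth here and v(x) = u'(x) = 0 pointwise, so the identity holds for every test function. Hence v is the weak derivative of u.


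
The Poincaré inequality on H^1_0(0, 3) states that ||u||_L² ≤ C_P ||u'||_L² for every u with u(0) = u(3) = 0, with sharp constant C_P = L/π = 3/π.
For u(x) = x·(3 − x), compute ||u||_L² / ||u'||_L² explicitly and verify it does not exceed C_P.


||u||_L² / ||u'||_L² = 3*sqrt(10)/10 < C_P = 3/π.

u(x) = x·(3 − x), so u'(x) = 3 - 2*x.
u(x) = x·(3 − x) vanishes at x = 0 and x = 3, so u ∈ H^1_0(0, 3). Differentiate via the product rule and integrate the resulting polynomials term by term.
  ∫_0^3 u² dx = ∫_0^3 (x^4 - 6*x^3 + 9*x^2) dx. Term by term:
    ∫_0^3 x^4 dx = 243/5;  ∫_0^3 -6*x^3 dx = -243/2;  ∫_0^3 9*x^2 dx = 81.
  Sum: 243/5 − 243/2 + 81 = 81/10.
  ∫_0^3 (u')² dx = ∫_0^3 (4*x^2 - 12*x + 9) dx. Term by term:
    ∫_0^3 4*x^2 dx = 36;  ∫_0^3 -12*x dx = -54;  ∫_0^3 9 dx = 27.
  Sum: 36 − 54 + 27 = 9.
∫_0^3 u² dx = 81/10, so ||u||_L² = 9*sqrt(10)/10.
∫_0^3 (u')² dx = 9, so ||u'||_L² = 3.
Ratio ||u||_L² / ||u'||_L² = 3*sqrt(10)/10.
Sharp Poincaré constant on H^1_0(0, 3) is C_P = L/π = 3/π, achieved by sin(π/3·x).
A polynomial bump cannot attain the sharp Poincaré constant (only the first sine eigenfunction does), so the ratio is strictly less than C_P, consistent with ||u||_L² ≤ C_P ||u'||_L².


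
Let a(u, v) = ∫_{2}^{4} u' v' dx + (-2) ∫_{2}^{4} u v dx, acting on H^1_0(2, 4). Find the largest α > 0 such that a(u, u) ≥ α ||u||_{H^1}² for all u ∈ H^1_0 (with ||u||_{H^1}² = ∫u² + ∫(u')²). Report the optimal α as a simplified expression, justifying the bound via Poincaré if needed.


α = (-8 + π^2)/(4 + π^2)

Coercivity of a(·,·) on H^1_0(2, 4) means a(u, u) ≥ α ||u||_{H^1}² for every u ∈ H^1_0.
The interval has length L = 2, and Poincaré/coercivity depend only on L. Here a(u, u) = ∫(u')² + (-2)·∫u².
Here c = -2 < 0 with |c| < (π/L)² = π^2/4, so coercivity still holds. The condition a(u,u) ≥ α||u||_{H^1}² reads (1−α)∫(u')² ≥ (α−c)∫u². Any admissible α is ≤ 1 (rapidly oscillating u have ∫u²/∫(u')² → 0), and α = 1 would force 0 ≥ (1−c)∫u², impossible since c < 1; so 1−α > 0. By the sharp Poincaré inequality on H^1_0 of an interval of length L, ∫(u')² ≥ (π/L)²∫u² with equality for the first sine mode sin(π(x−x₀)/L) (x₀ the left endpoint), so the inequality holds for all u iff (1−α)(π/L)² ≥ α − c, i.e. α ≤ ((π/L)² + c)/((π/L)² + 1) = (1 + c(L/π)²)/(1 + (L/π)²). (Direct route, valid since c ≤ 0: Poincaré gives c∫u² ≥ c(L/π)²∫(u')², so a(u,u) ≥ (1 + c(L/π)²)∫(u')², while ||u||_{H^1}² ≤ (1 + (L/π)²)∫(u')²; dividing yields the same α.) With (π/L)² = π^2/4 and c = -2, the largest admissible constant is α = ((π/L)² + c)/((π/L)² + 1).
Simplifying, α = (-8 + π^2)/(4 + π^2).


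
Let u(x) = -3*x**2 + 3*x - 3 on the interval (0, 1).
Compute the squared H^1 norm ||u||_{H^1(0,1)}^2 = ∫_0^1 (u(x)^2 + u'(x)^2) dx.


||u||_{H^1}^2 = 93/10

The H^1 norm (squared) on an interval (0, L) is
  ||u||_{H^1}^2 = ∫_0^L u(x)^2 dx + ∫_0^L u'(x)^2 dx.
Compute u'(x) = 3 - 6*x.
Then u(x)^2 = 9*x**4 - 18*x**3 + 27*x**2 - 18*x + 9 and u'(x)^2 = 36*x**2 - 36*x + 9.
Integrate each monomial from 0 to 1 using ∫_0^1 c·x^n dx = c·1^(n+1)/(n+1):
  ∫_0^1 u(x)^2 dx = ∫_0^1 (9*x^4 - 18*x^3 + 27*x^2 - 18*x + 9) dx. Term by term:
    ∫_0^1 9*x^4 dx = 9/5;  ∫_0^1 -18*x^3 dx = -9/2;  ∫_0^1 27*x^2 dx = 9;
    ∫_0^1 -18*x dx = -9;  ∫_0^1 9 dx = 9.
  Sum: 9/5 − 9/2 + 9 − 9 + 9 = 63/10.
  ∫_0^1 u'(x)^2 dx = ∫_0^1 (36*x^2 - 36*x + 9) dx. Term by term:
    ∫_0^1 36*x^2 dx = 12;  ∫_0^1 -36*x dx = -18;  ∫_0^1 9 dx = 9.
  Sum: 12 − 18 + 9 = 3.
Adding: ||u||_{H^1}^2 = 63/10 + 3 = 93/10.


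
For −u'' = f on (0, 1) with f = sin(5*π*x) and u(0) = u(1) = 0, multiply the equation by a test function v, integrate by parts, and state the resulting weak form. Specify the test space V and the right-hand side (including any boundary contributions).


V = H^1_0(0, 1) (so v(0) = v(1) = 0); weak form: ∫_0^1 u'v' dx = ∫_0^1 (sin(5*π*x)) v dx for all v ∈ V.

Multiply both sides by a test function v and integrate from 0 to 1:
  ∫_0^1 −u''(x) v(x) dx = ∫_0^1 f(x) v(x) dx.
Integrate the LHS by parts once:
  ∫_0^1 −u'' v dx = −[u'(x) v(x)]_0^1 + ∫_0^1 u'(x) v'(x) dx.
Thus ∫_0^1 u'(x) v'(x) dx = ∫_0^1 f(x) v(x) dx + [u'(x) v(x)]_0^1.
Choose V so that boundary terms are either known or forced to vanish.
u is Dirichlet: u(0) = u(1) = 0. Let V = H^1_0(0, 1); then v(0) = v(1) = 0, and [u' v]_0^1 = 0.
Weak formulation: find u (satisfying any essential BC) such that ∫_0^1 u'(x) v'(x) dx = ∫_0^1 f v dx for all v ∈ V.
Substituting f(x) = sin(5*π*x), the right-hand side is ∫_0^1 (sin(5*π*x)) v dx.


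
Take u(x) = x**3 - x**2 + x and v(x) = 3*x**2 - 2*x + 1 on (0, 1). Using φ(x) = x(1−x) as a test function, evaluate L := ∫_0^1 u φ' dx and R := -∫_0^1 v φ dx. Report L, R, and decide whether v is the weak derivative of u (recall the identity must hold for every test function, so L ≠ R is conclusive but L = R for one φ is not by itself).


LHS = -3/20, RHS = -3/20. Yes, v = u' weakly.

u(x) = x**3 - x**2 + x, classical derivative u'(x) = 3*x**2 - 2*x + 1.
φ(x) = x(1−x), so φ'(x) = 1 - 2*x.
Note φ(0) = φ(1) = 0, so the boundary term u·φ vanishes.
LHS = ∫_0^1 u(x) φ'(x) dx = ∫_0^1 (-2*x^4 + 3*x^3 - 3*x^2 + x) dx. Term by term:
  ∫_0^1 -2*x^4 dx = -2/5;  ∫_0^1 3*x^3 dx = 3/4;  ∫_0^1 -3*x^2 dx = -1;
  ∫_0^1 x dx = 1/2.
Sum: -2/5 + 3/4 − 1 + 1/2 = -3/20.
So LHS = -3/20.
∫_0^1 v(x) φ(x) dx = ∫_0^1 (-3*x^4 + 5*x^3 - 3*x^2 + x) dx. Term by term:
  ∫_0^1 -3*x^4 dx = -3/5;  ∫_0^1 5*x^3 dx = 5/4;  ∫_0^1 -3*x^2 dx = -1;
  ∫_0^1 x dx = 1/2.
Sum: -3/5 + 5/4 − 1 + 1/2 = 3/20.
So RHS = -∫_0^1 v(x) φ(x) dx = -3/20.
LHS = RHS, so the identity holds for this test φ.
Moreover u is smooth here and v(x) = u'(x) = 3*x**2 - 2*x + 1 pointwise, so the identity holds for every test function. Hence v is the weak derivative of u.


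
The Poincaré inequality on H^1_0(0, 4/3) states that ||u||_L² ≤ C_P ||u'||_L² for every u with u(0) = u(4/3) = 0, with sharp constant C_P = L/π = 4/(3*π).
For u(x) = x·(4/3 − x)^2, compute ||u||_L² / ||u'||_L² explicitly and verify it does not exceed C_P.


||u||_L² / ||u'||_L² = 2*sqrt(14)/21 < C_P = 4/(3*π).

u(x) = x·(4/3 − x)^2, so u'(x) = (3*x - 4)*(9*x - 4)/9.
u(x) = x·(4/3 − x)^2 vanishes at x = 0 and x = 4/3, so u ∈ H^1_0(0, 4/3). Differentiate via the product rule and integrate the resulting polynomials term by term.
  ∫_0^4/3 u² dx = ∫_0^4/3 (x^6 - 16*x^5/3 + 32*x^4/3 - 256*x^3/27 + 256*x^2/81) dx. Term by term:
    ∫_0^4/3 x^6 dx = 16384/15309;  ∫_0^4/3 -16*x^5/3 dx = -32768/6561;  ∫_0^4/3 32*x^4/3 dx = 32768/3645;
    ∫_0^4/3 -256*x^3/27 dx = -16384/2187;  ∫_0^4/3 256*x^2/81 dx = 16384/6561.
  Sum: 16384/15309 − 32768/6561 + 32768/3645 − 16384/2187 + 16384/6561 = 16384/229635.
  ∫_0^4/3 (u')² dx = ∫_0^4/3 (9*x^4 - 32*x^3 + 352*x^2/9 - 512*x/27 + 256/81) dx. Term by term:
    ∫_0^4/3 9*x^4 dx = 1024/135;  ∫_0^4/3 -32*x^3 dx = -2048/81;  ∫_0^4/3 352*x^2/9 dx = 22528/729;
    ∫_0^4/3 -512*x/27 dx = -4096/243;  ∫_0^4/3 256/81 dx = 1024/243.
  Sum: 1024/135 − 2048/81 + 22528/729 − 4096/243 + 1024/243 = 2048/3645.
∫_0^4/3 u² dx = 16384/229635, so ||u||_L² = 128*sqrt(35)/2835.
∫_0^4/3 (u')² dx = 2048/3645, so ||u'||_L² = 32*sqrt(10)/135.
Ratio ||u||_L² / ||u'||_L² = 2*sqrt(14)/21.
Sharp Poincaré constant on H^1_0(0, 4/3) is C_P = L/π = 4/(3*π), achieved by sin(3*π/4·x).
A polynomial bump cannot attain the sharp Poincaré constant (only the first sine eigenfunction does), so the ratio is strictly less than C_P, consistent with ||u||_L² ≤ C_P ||u'||_L².


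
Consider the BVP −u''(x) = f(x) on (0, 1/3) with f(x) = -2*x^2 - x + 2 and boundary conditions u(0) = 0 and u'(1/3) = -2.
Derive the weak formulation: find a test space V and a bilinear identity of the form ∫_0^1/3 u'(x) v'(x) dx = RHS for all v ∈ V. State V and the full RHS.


V = {v ∈ H^1(0, 1/3) : v(0) = 0} (test functions vanish at x = 0 where u is specified); weak form: ∫_0^1/3 u'v' dx = ∫_0^1/3 (-2*x^2 - x + 2) v dx − 2·v(1/3) for all v ∈ V.

Multiply both sides by a test function v and integrate from 0 to 1/3:
  ∫_0^1/3 −u''(x) v(x) dx = ∫_0^1/3 f(x) v(x) dx.
Integrate the LHS by parts once:
  ∫_0^1/3 −u'' v dx = −[u'(x) v(x)]_0^1/3 + ∫_0^1/3 u'(x) v'(x) dx.
Thus ∫_0^1/3 u'(x) v'(x) dx = ∫_0^1/3 f(x) v(x) dx + [u'(x) v(x)]_0^1/3.
Choose V so that boundary terms are either known or forced to vanish.
Mixed BC: u(0) = 0 (Dirichlet) and u'(1/3) = -2 (Neumann). Define V = {v ∈ H^1(0, 1/3) : v(0) = 0}. Then [u' v]_0^1/3 = u'(1/3)·v(1/3) − u'(0)·0 = − 2·v(1/3).
Weak formulation: find u (satisfying any essential BC) such that ∫_0^1/3 u'(x) v'(x) dx = ∫_0^1/3 f v dx − 2·v(1/3) for all v ∈ V (Dirichlet at 0 absorbed into V; Neumann datum at x = 1/3 contributes the boundary term).
Substituting f(x) = -2*x^2 - x + 2, the right-hand side is ∫_0^1/3 (-2*x^2 - x + 2) v dx − 2·v(1/3).


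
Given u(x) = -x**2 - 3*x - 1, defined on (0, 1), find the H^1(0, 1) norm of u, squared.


||u||_{H^1}^2 = 257/10

The H^1 norm (squared) on an interval (0, L) is
  ||u||_{H^1}^2 = ∫_0^L u(x)^2 dx + ∫_0^L u'(x)^2 dx.
Compute u'(x) = -2*x - 3.
Then u(x)^2 = x**4 + 6*x**3 + 11*x**2 + 6*x + 1 and u'(x)^2 = 4*x**2 + 12*x + 9.
Integrate each monomial from 0 to 1 using ∫_0^1 c·x^n dx = c·1^(n+1)/(n+1):
  ∫_0^1 u(x)^2 dx = ∫_0^1 (x^4 + 6*x^3 + 11*x^2 + 6*x + 1) dx. Term by term:
    ∫_0^1 x^4 dx = 1/5;  ∫_0^1 6*x^3 dx = 3/2;  ∫_0^1 11*x^2 dx = 11/3;
    ∫_0^1 6*x dx = 3;  ∫_0^1 1 dx = 1.
  Sum: 1/5 + 3/2 + 11/3 + 3 + 1 = 281/30.
  ∫_0^1 u'(x)^2 dx = ∫_0^1 (4*x^2 + 12*x + 9) dx. Term by term:
    ∫_0^1 4*x^2 dx = 4/3;  ∫_0^1 12*x dx = 6;  ∫_0^1 9 dx = 9.
  Sum: 4/3 + 6 + 9 = 49/3.
Adding: ||u||_{H^1}^2 = 281/30 + 49/3 = 257/10.


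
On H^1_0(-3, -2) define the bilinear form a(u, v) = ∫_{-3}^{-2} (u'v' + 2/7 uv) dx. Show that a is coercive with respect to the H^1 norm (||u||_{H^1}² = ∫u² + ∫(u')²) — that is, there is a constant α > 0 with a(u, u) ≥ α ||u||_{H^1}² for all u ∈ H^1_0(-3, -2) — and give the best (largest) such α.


α = (2/7 + π^2)/(1 + π^2)

Coercivity of a(·,·) on H^1_0(-3, -2) means a(u, u) ≥ α ||u||_{H^1}² for every u ∈ H^1_0.
The interval has length L = 1, and Poincaré/coercivity depend only on L. Here a(u, u) = ∫(u')² + (2/7)·∫u².
Here 0 < c = 2/7 < 1. The condition a(u,u) ≥ α||u||_{H^1}² reads (1−α)∫(u')² ≥ (α−c)∫u². Any admissible α is ≤ 1 (rapidly oscillating u have ∫u²/∫(u')² → 0), and α = 1 would force 0 ≥ (1−c)∫u², impossible since c < 1; so 1−α > 0. By the sharp Poincaré inequality on H^1_0 of an interval of length L, ∫(u')² ≥ (π/L)²∫u² with equality for the first sine mode sin(π(x−x₀)/L) (x₀ the left endpoint), so the inequality holds for all u iff (1−α)(π/L)² ≥ α − c, i.e. α ≤ ((π/L)² + c)/((π/L)² + 1) = (1 + c(L/π)²)/(1 + (L/π)²). With (π/L)² = π^2 and c = 2/7, the largest admissible constant is α = ((π/L)² + c)/((π/L)² + 1).
Simplifying, α = (2/7 + π^2)/(1 + π^2).


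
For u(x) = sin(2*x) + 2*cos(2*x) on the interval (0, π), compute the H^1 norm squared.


||u||_{H^1(0,π)}^2 = 25*π/2

u'(x) = -4*sin(2*x) + 2*cos(2*x).
Expand u² and (u')² and integrate term by term on (0, π), using: for integers n ≥ 1, ∫_0^π sin²(nx) dx = ∫_0^π cos²(nx) dx = π/2; for n ≠ n', ∫_0^π sin(nx)sin(n'x) dx = ∫_0^π cos(nx)cos(n'x) dx = 0; and by product-to-sum, ∫_0^π sin(nx)cos(n'x) dx = ½∫_0^π [sin((n+n')x) + sin((n−n')x)] dx, which is 0 when n+n' is even and 2n/(n²−n'²) when n+n' is odd (it need not vanish on (0, π)).
  u² squared terms: (2)²·∫cos(2x)² dx = 4·π/2 = 2*π;  (1)²·∫sin(2x)² dx = 1·π/2 = π/2.
  u² cross terms: 2·(2)·(1)·∫cos(2x)·sin(2x) dx = 4·(0) = 0.
  So ∫_0^π u² dx = 2*π + π/2 + 0 = 5*π/2.
  (u')² squared terms: (-4)²·∫sin(2x)² dx = 16·π/2 = 8*π;  (2)²·∫cos(2x)² dx = 4·π/2 = 2*π.
  (u')² cross terms: 2·(-4)·(2)·∫sin(2x)·cos(2x) dx = -16·(0) = 0.
  So ∫_0^π (u')² dx = 8*π + 2*π + 0 = 10*π.
||u||_{H^1}^2 = (5*π/2) + (10*π) = 25*π/2.


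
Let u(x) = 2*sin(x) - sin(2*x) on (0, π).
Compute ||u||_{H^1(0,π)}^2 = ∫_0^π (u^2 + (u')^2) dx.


||u||_{H^1(0,π)}^2 = 13*π/2

u'(x) = 2*cos(x) - 2*cos(2*x).
Expand u² and (u')² and integrate term by term on (0, π), using: for integers n ≥ 1, ∫_0^π sin²(nx) dx = ∫_0^π cos²(nx) dx = π/2; for n ≠ n', ∫_0^π sin(nx)sin(n'x) dx = ∫_0^π cos(nx)cos(n'x) dx = 0; and by product-to-sum, ∫_0^π sin(nx)cos(n'x) dx = ½∫_0^π [sin((n+n')x) + sin((n−n')x)] dx, which is 0 when n+n' is even and 2n/(n²−n'²) when n+n' is odd (it need not vanish on (0, π)).
  u² squared terms: (-1)²·∫sin(2x)² dx = 1·π/2 = π/2;  (2)²·∫sin(x)² dx = 4·π/2 = 2*π.
  u² cross terms: 2·(-1)·(2)·∫sin(2x)·sin(x) dx = -4·(0) = 0.
  So ∫_0^π u² dx = π/2 + 2*π + 0 = 5*π/2.
  (u')² squared terms: (-2)²·∫cos(2x)² dx = 4·π/2 = 2*π;  (2)²·∫cos(x)² dx = 4·π/2 = 2*π.
  (u')² cross terms: 2·(-2)·(2)·∫cos(2x)·cos(x) dx = -8·(0) = 0.
  So ∫_0^π (u')² dx = 2*π + 2*π + 0 = 4*π.
||u||_{H^1}^2 = (5*π/2) + (4*π) = 13*π/2.


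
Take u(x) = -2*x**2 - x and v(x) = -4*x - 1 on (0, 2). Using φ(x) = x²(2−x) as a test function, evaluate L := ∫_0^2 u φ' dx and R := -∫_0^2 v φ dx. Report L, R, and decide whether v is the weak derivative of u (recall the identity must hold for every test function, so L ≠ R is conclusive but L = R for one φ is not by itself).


LHS = 116/15, RHS = 116/15. Yes, v = u' weakly.

u(x) = -2*x**2 - x, classical derivative u'(x) = -4*x - 1.
φ(x) = x²(2−x), so φ'(x) = x*(4 - 3*x).
Note φ(0) = φ(2) = 0, so the boundary term u·φ vanishes.
LHS = ∫_0^2 u(x) φ'(x) dx = ∫_0^2 (6*x^4 - 5*x^3 - 4*x^2) dx. Term by term:
  ∫_0^2 6*x^4 dx = 192/5;  ∫_0^2 -5*x^3 dx = -20;  ∫_0^2 -4*x^2 dx = -32/3.
Sum: 192/5 − 20 − 32/3 = 116/15.
So LHS = 116/15.
∫_0^2 v(x) φ(x) dx = ∫_0^2 (4*x^4 - 7*x^3 - 2*x^2) dx. Term by term:
  ∫_0^2 4*x^4 dx = 128/5;  ∫_0^2 -7*x^3 dx = -28;  ∫_0^2 -2*x^2 dx = -16/3.
Sum: 128/5 − 28 − 16/3 = -116/15.
So RHS = -∫_0^2 v(x) φ(x) dx = 116/15.
LHS = RHS, so the identity holds for this test φ.
Moreover u is smooth here and v(x) = u'(x) = -4*x - 1 pointwise, so the identity holds for every test function. Hence v is the weak derivative of u.


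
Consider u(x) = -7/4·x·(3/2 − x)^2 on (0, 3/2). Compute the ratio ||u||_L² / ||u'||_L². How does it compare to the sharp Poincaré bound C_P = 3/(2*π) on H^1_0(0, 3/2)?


||u||_L² / ||u'||_L² = 3*sqrt(14)/28 < C_P = 3/(2*π).

u(x) = -7/4·x·(3/2 − x)^2, so u'(x) = -21*x^2/4 + 21*x/2 - 63/16.
u(x) = -7/4·x·(3/2 − x)^2 vanishes at x = 0 and x = 3/2, so u ∈ H^1_0(0, 3/2). Differentiate via the product rule and integrate the resulting polynomials term by term.
  ∫_0^3/2 u² dx = ∫_0^3/2 (49*x^6/16 - 147*x^5/8 + 1323*x^4/32 - 1323*x^3/32 + 3969*x^2/256) dx. Term by term:
    ∫_0^3/2 49*x^6/16 dx = 15309/2048;  ∫_0^3/2 -147*x^5/8 dx = -35721/1024;  ∫_0^3/2 1323*x^4/32 dx = 321489/5120;
    ∫_0^3/2 -1323*x^3/32 dx = -107163/2048;  ∫_0^3/2 3969*x^2/256 dx = 35721/2048.
  Sum: 15309/2048 − 35721/1024 + 321489/5120 − 107163/2048 + 35721/2048 = 5103/10240.
  ∫_0^3/2 (u')² dx = ∫_0^3/2 (441*x^4/16 - 441*x^3/4 + 4851*x^2/32 - 1323*x/16 + 3969/256) dx. Term by term:
    ∫_0^3/2 441*x^4/16 dx = 107163/2560;  ∫_0^3/2 -441*x^3/4 dx = -35721/256;  ∫_0^3/2 4851*x^2/32 dx = 43659/256;
    ∫_0^3/2 -1323*x/16 dx = -11907/128;  ∫_0^3/2 3969/256 dx = 11907/512.
  Sum: 107163/2560 − 35721/256 + 43659/256 − 11907/128 + 11907/512 = 3969/1280.
∫_0^3/2 u² dx = 5103/10240, so ||u||_L² = 27*sqrt(70)/320.
∫_0^3/2 (u')² dx = 3969/1280, so ||u'||_L² = 63*sqrt(5)/80.
Ratio ||u||_L² / ||u'||_L² = 3*sqrt(14)/28.
Sharp Poincaré constant on H^1_0(0, 3/2) is C_P = L/π = 3/(2*π), achieved by sin(2*π/3·x).
A polynomial bump cannot attain the sharp Poincaré constant (only the first sine eigenfunction does), so the ratio is strictly less than C_P, consistent with ||u||_L² ≤ C_P ||u'||_L².


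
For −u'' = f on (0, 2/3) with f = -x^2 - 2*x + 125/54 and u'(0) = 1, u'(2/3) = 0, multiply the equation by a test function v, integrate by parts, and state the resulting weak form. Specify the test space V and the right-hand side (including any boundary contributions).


V = H^1(0, 2/3) (v unrestricted at boundary; u is determined up to an additive constant); weak form: ∫_0^2/3 u'v' dx = ∫_0^2/3 (-x^2 - 2*x + 125/54) v dx − v(0) for all v ∈ V.

Multiply both sides by a test function v and integrate from 0 to 2/3:
  ∫_0^2/3 −u''(x) v(x) dx = ∫_0^2/3 f(x) v(x) dx.
Integrate the LHS by parts once:
  ∫_0^2/3 −u'' v dx = −[u'(x) v(x)]_0^2/3 + ∫_0^2/3 u'(x) v'(x) dx.
Thus ∫_0^2/3 u'(x) v'(x) dx = ∫_0^2/3 f(x) v(x) dx + [u'(x) v(x)]_0^2/3.
Choose V so that boundary terms are either known or forced to vanish.
u has inhomogeneous Neumann u'(0) = 1, u'(2/3) = 0. [u' v]_0^2/3 = (0)·v(2/3) − (1)·v(0) = − v(0). Take V = H^1(0, 2/3); boundary term becomes part of RHS.
Weak formulation: find u (satisfying any essential BC) such that ∫_0^2/3 u'(x) v'(x) dx = ∫_0^2/3 f v dx − v(0) for all v ∈ V (Neumann data are natural BCs: they enter the RHS as boundary terms).
Substituting f(x) = -x^2 - 2*x + 125/54, the right-hand side is ∫_0^2/3 (-x^2 - 2*x + 125/54) v dx − v(0).
Compatibility check (pure Neumann): taking v ≡ 1 ∈ V gives 0 = ∫_0^2/3 f dx + (0) − (1), i.e. ∫_0^2/3 f dx must equal u'(0) − u'(2/3) = 1. Indeed ∫_0^2/3 (-x^2 - 2*x + 125/54) dx = 1, so the data are compatible. The solution is then unique only up to an additive constant (fix it e.g. by requiring ∫_0^2/3 u dx = 0).


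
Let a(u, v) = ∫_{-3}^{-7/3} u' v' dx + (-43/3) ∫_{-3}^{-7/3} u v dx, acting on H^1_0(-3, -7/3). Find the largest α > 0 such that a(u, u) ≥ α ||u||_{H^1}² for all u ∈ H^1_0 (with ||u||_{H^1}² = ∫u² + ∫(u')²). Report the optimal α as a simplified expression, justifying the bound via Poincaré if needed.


α = (-172 + 27*π^2)/(3*(4 + 9*π^2))

Coercivity of a(·,·) on H^1_0(-3, -7/3) means a(u, u) ≥ α ||u||_{H^1}² for every u ∈ H^1_0.
The interval has length L = 2/3, and Poincaré/coercivity depend only on L. Here a(u, u) = ∫(u')² + (-43/3)·∫u².
Here c = -43/3 < 0 with |c| < (π/L)² = 9*π^2/4, so coercivity still holds. The condition a(u,u) ≥ α||u||_{H^1}² reads (1−α)∫(u')² ≥ (α−c)∫u². Any admissible α is ≤ 1 (rapidly oscillating u have ∫u²/∫(u')² → 0), and α = 1 would force 0 ≥ (1−c)∫u², impossible since c < 1; so 1−α > 0. By the sharp Poincaré inequality on H^1_0 of an interval of length L, ∫(u')² ≥ (π/L)²∫u² with equality for the first sine mode sin(π(x−x₀)/L) (x₀ the left endpoint), so the inequality holds for all u iff (1−α)(π/L)² ≥ α − c, i.e. α ≤ ((π/L)² + c)/((π/L)² + 1) = (1 + c(L/π)²)/(1 + (L/π)²). (Direct route, valid since c ≤ 0: Poincaré gives c∫u² ≥ c(L/π)²∫(u')², so a(u,u) ≥ (1 + c(L/π)²)∫(u')², while ||u||_{H^1}² ≤ (1 + (L/π)²)∫(u')²; dividing yields the same α.) With (π/L)² = 9*π^2/4 and c = -43/3, the largest admissible constant is α = ((π/L)² + c)/((π/L)² + 1).
Simplifying, α = (-172 + 27*π^2)/(3*(4 + 9*π^2)).


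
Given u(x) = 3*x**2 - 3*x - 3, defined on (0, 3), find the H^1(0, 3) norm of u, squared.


||u||_{H^1}^2 = 2889/10

The H^1 norm (squared) on an interval (0, L) is
  ||u||_{H^1}^2 = ∫_0^L u(x)^2 dx + ∫_0^L u'(x)^2 dx.
Compute u'(x) = 6*x - 3.
Then u(x)^2 = 9*x**4 - 18*x**3 - 9*x**2 + 18*x + 9 and u'(x)^2 = 36*x**2 - 36*x + 9.
Integrate each monomial from 0 to 3 using ∫_0^3 c·x^n dx = c·3^(n+1)/(n+1):
  ∫_0^3 u(x)^2 dx = ∫_0^3 (9*x^4 - 18*x^3 - 9*x^2 + 18*x + 9) dx. Term by term:
    ∫_0^3 9*x^4 dx = 2187/5;  ∫_0^3 -18*x^3 dx = -729/2;  ∫_0^3 -9*x^2 dx = -81;
    ∫_0^3 18*x dx = 81;  ∫_0^3 9 dx = 27.
  Sum: 2187/5 − 729/2 − 81 + 81 + 27 = 999/10.
  ∫_0^3 u'(x)^2 dx = ∫_0^3 (36*x^2 - 36*x + 9) dx. Term by term:
    ∫_0^3 36*x^2 dx = 324;  ∫_0^3 -36*x dx = -162;  ∫_0^3 9 dx = 27.
  Sum: 324 − 162 + 27 = 189.
Adding: ||u||_{H^1}^2 = 999/10 + 189 = 2889/10.


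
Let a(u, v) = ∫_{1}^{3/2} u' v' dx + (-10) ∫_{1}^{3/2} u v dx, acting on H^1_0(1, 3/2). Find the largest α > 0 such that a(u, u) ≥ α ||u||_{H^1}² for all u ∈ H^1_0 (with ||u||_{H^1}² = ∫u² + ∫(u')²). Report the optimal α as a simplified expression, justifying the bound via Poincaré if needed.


α = 2*(-5 + 2*π^2)/(1 + 4*π^2)

Coercivity of a(·,·) on H^1_0(1, 3/2) means a(u, u) ≥ α ||u||_{H^1}² for every u ∈ H^1_0.
The interval has length L = 1/2, and Poincaré/coercivity depend only on L. Here a(u, u) = ∫(u')² + (-10)·∫u².
Here c = -10 < 0 with |c| < (π/L)² = 4*π^2, so coercivity still holds. The condition a(u,u) ≥ α||u||_{H^1}² reads (1−α)∫(u')² ≥ (α−c)∫u². Any admissible α is ≤ 1 (rapidly oscillating u have ∫u²/∫(u')² → 0), and α = 1 would force 0 ≥ (1−c)∫u², impossible since c < 1; so 1−α > 0. By the sharp Poincaré inequality on H^1_0 of an interval of length L, ∫(u')² ≥ (π/L)²∫u² with equality for the first sine mode sin(π(x−x₀)/L) (x₀ the left endpoint), so the inequality holds for all u iff (1−α)(π/L)² ≥ α − c, i.e. α ≤ ((π/L)² + c)/((π/L)² + 1) = (1 + c(L/π)²)/(1 + (L/π)²). (Direct route, valid since c ≤ 0: Poincaré gives c∫u² ≥ c(L/π)²∫(u')², so a(u,u) ≥ (1 + c(L/π)²)∫(u')², while ||u||_{H^1}² ≤ (1 + (L/π)²)∫(u')²; dividing yields the same α.) With (π/L)² = 4*π^2 and c = -10, the largest admissible constant is α = ((π/L)² + c)/((π/L)² + 1).
Simplifying, α = 2*(-5 + 2*π^2)/(1 + 4*π^2).


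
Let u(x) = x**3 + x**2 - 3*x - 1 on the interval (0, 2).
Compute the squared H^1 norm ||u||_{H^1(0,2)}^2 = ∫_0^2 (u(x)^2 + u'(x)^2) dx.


||u||_{H^1}^2 = 7408/105

The H^1 norm (squared) on an interval (0, L) is
  ||u||_{H^1}^2 = ∫_0^L u(x)^2 dx + ∫_0^L u'(x)^2 dx.
Compute u'(x) = 3*x**2 + 2*x - 3.
Then u(x)^2 = x**6 + 2*x**5 - 5*x**4 - 8*x**3 + 7*x**2 + 6*x + 1 and u'(x)^2 = 9*x**4 + 12*x**3 - 14*x**2 - 12*x + 9.
Integrate each monomial from 0 to 2 using ∫_0^2 c·x^n dx = c·2^(n+1)/(n+1):
  ∫_0^2 u(x)^2 dx = ∫_0^2 (x^6 + 2*x^5 - 5*x^4 - 8*x^3 + 7*x^2 + 6*x + 1) dx. Term by term:
    ∫_0^2 x^6 dx = 128/7;  ∫_0^2 2*x^5 dx = 64/3;  ∫_0^2 -5*x^4 dx = -32;
    ∫_0^2 -8*x^3 dx = -32;  ∫_0^2 7*x^2 dx = 56/3;  ∫_0^2 6*x dx = 12;
    ∫_0^2 1 dx = 2.
  Sum: 128/7 + 64/3 − 32 − 32 + 56/3 + 12 + 2 = 58/7.
  ∫_0^2 u'(x)^2 dx = ∫_0^2 (9*x^4 + 12*x^3 - 14*x^2 - 12*x + 9) dx. Term by term:
    ∫_0^2 9*x^4 dx = 288/5;  ∫_0^2 12*x^3 dx = 48;  ∫_0^2 -14*x^2 dx = -112/3;
    ∫_0^2 -12*x dx = -24;  ∫_0^2 9 dx = 18.
  Sum: 288/5 + 48 − 112/3 − 24 + 18 = 934/15.
Adding: ||u||_{H^1}^2 = 58/7 + 934/15 = 7408/105.


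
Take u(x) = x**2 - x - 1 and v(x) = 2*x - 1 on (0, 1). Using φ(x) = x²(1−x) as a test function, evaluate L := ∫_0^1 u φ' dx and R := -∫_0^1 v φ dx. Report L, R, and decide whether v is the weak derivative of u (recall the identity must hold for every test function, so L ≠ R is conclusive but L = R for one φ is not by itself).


LHS = -1/60, RHS = -1/60. Yes, v = u' weakly.

u(x) = x**2 - x - 1, classical derivative u'(x) = 2*x - 1.
φ(x) = x²(1−x), so φ'(x) = x*(2 - 3*x).
Note φ(0) = φ(1) = 0, so the boundary term u·φ vanishes.
LHS = ∫_0^1 u(x) φ'(x) dx = ∫_0^1 (-3*x^4 + 5*x^3 + x^2 - 2*x) dx. Term by term:
  ∫_0^1 -3*x^4 dx = -3/5;  ∫_0^1 5*x^3 dx = 5/4;  ∫_0^1 x^2 dx = 1/3;
  ∫_0^1 -2*x dx = -1.
Sum: -3/5 + 5/4 + 1/3 − 1 = -1/60.
So LHS = -1/60.
∫_0^1 v(x) φ(x) dx = ∫_0^1 (-2*x^4 + 3*x^3 - x^2) dx. Term by term:
  ∫_0^1 -2*x^4 dx = -2/5;  ∫_0^1 3*x^3 dx = 3/4;  ∫_0^1 -x^2 dx = -1/3.
Sum: -2/5 + 3/4 − 1/3 = 1/60.
So RHS = -∫_0^1 v(x) φ(x) dx = -1/60.
LHS = RHS, so the identity holds for this test φ.
Moreover u is smooth here and v(x) = u'(x) = 2*x - 1 pointwise, so the identity holds for every test function. Hence v is the weak derivative of u.


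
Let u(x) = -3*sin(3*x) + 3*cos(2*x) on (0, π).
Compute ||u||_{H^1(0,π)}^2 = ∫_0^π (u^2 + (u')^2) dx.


||u||_{H^1(0,π)}^2 = -108 + 135*π/2

u'(x) = -6*sin(2*x) - 9*cos(3*x).
Expand u² and (u')² and integrate term by term on (0, π), using: for integers n ≥ 1, ∫_0^π sin²(nx) dx = ∫_0^π cos²(nx) dx = π/2; for n ≠ n', ∫_0^π sin(nx)sin(n'x) dx = ∫_0^π cos(nx)cos(n'x) dx = 0; and by product-to-sum, ∫_0^π sin(nx)cos(n'x) dx = ½∫_0^π [sin((n+n')x) + sin((n−n')x)] dx, which is 0 when n+n' is even and 2n/(n²−n'²) when n+n' is odd (it need not vanish on (0, π)).
  u² squared terms: (-3)²·∫sin(3x)² dx = 9·π/2 = 9*π/2;  (3)²·∫cos(2x)² dx = 9·π/2 = 9*π/2.
  u² cross terms: 2·(-3)·(3)·∫sin(3x)·cos(2x) dx = -18·(6/5) = -108/5.
  So ∫_0^π u² dx = 9*π/2 + 9*π/2 − 108/5 = -108/5 + 9*π.
  (u')² squared terms: (-9)²·∫cos(3x)² dx = 81·π/2 = 81*π/2;  (-6)²·∫sin(2x)² dx = 36·π/2 = 18*π.
  (u')² cross terms: 2·(-9)·(-6)·∫cos(3x)·sin(2x) dx = 108·(-4/5) = -432/5.
  So ∫_0^π (u')² dx = 81*π/2 + 18*π − 432/5 = -432/5 + 117*π/2.
||u||_{H^1}^2 = (-108/5 + 9*π) + (-432/5 + 117*π/2) = -108 + 135*π/2.


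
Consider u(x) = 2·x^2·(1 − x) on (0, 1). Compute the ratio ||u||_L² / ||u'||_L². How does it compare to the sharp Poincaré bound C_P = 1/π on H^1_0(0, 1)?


||u||_L² / ||u'||_L² = sqrt(14)/14 < C_P = 1/π.

u(x) = 2·x^2·(1 − x), so u'(x) = 2*x*(2 - 3*x).
u(x) = 2·x^2·(1 − x) vanishes at x = 0 and x = 1, so u ∈ H^1_0(0, 1). Differentiate via the product rule and integrate the resulting polynomials term by term.
  ∫_0^1 u² dx = ∫_0^1 (4*x^6 - 8*x^5 + 4*x^4) dx. Term by term:
    ∫_0^1 4*x^6 dx = 4/7;  ∫_0^1 -8*x^5 dx = -4/3;  ∫_0^1 4*x^4 dx = 4/5.
  Sum: 4/7 − 4/3 + 4/5 = 4/105.
  ∫_0^1 (u')² dx = ∫_0^1 (36*x^4 - 48*x^3 + 16*x^2) dx. Term by term:
    ∫_0^1 36*x^4 dx = 36/5;  ∫_0^1 -48*x^3 dx = -12;  ∫_0^1 16*x^2 dx = 16/3.
  Sum: 36/5 − 12 + 16/3 = 8/15.
∫_0^1 u² dx = 4/105, so ||u||_L² = 2*sqrt(105)/105.
∫_0^1 (u')² dx = 8/15, so ||u'||_L² = 2*sqrt(30)/15.
Ratio ||u||_L² / ||u'||_L² = sqrt(14)/14.
Sharp Poincaré constant on H^1_0(0, 1) is C_P = L/π = 1/π, achieved by sin(π·x).
A polynomial bump cannot attain the sharp Poincaré constant (only the first sine eigenfunction does), so the ratio is strictly less than C_P, consistent with ||u||_L² ≤ C_P ||u'||_L².


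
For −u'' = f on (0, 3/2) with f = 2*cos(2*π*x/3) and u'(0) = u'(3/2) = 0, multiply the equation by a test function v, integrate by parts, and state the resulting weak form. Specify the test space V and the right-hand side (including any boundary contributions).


V = H^1(0, 3/2) (no boundary constraint on v; u is determined up to an additive constant); weak form: ∫_0^3/2 u'v' dx = ∫_0^3/2 (2*cos(2*π*x/3)) v dx for all v ∈ V.

Multiply both sides by a test function v and integrate from 0 to 3/2:
  ∫_0^3/2 −u''(x) v(x) dx = ∫_0^3/2 f(x) v(x) dx.
Integrate the LHS by parts once:
  ∫_0^3/2 −u'' v dx = −[u'(x) v(x)]_0^3/2 + ∫_0^3/2 u'(x) v'(x) dx.
Thus ∫_0^3/2 u'(x) v'(x) dx = ∫_0^3/2 f(x) v(x) dx + [u'(x) v(x)]_0^3/2.
Choose V so that boundary terms are either known or forced to vanish.
u has homogeneous Neumann: u'(0) = u'(3/2) = 0. So [u' v]_0^3/2 = 0·v(3/2) − 0·v(0) = 0 for any v; take V = H^1(0, 3/2).
Weak formulation: find u (satisfying any essential BC) such that ∫_0^3/2 u'(x) v'(x) dx = ∫_0^3/2 f v dx for all v ∈ V (homogeneous Neumann, so boundary terms vanish).
Substituting f(x) = 2*cos(2*π*x/3), the right-hand side is ∫_0^3/2 (2*cos(2*π*x/3)) v dx.
Compatibility check (pure Neumann): taking v ≡ 1 ∈ V gives 0 = ∫_0^3/2 f dx + (0) − (0), i.e. ∫_0^3/2 f dx must equal u'(0) − u'(3/2) = 0. Indeed ∫_0^3/2 (2*cos(2*π*x/3)) dx = 0, so the data are compatible. The solution is then unique only up to an additive constant (fix it e.g. by requiring ∫_0^3/2 u dx = 0).


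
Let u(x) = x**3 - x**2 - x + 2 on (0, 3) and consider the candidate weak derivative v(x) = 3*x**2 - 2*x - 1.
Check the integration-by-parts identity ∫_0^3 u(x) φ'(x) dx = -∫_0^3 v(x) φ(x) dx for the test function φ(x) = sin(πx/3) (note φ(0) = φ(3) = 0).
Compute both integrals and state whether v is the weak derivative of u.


LHS = -57/π + 324/π^3, RHS = -57/π + 324/π^3. Yes, v = u' weakly.

u(x) = x**3 - x**2 - x + 2, classical derivative u'(x) = 3*x**2 - 2*x - 1.
φ(x) = sin(πx/3), so φ'(x) = π*cos(π*x/3)/3.
Note φ(0) = φ(3) = 0, so the boundary term u·φ vanishes.
LHS = ∫_0^3 u(x) φ'(x) dx = ∫_0^3 (π*x^3*cos(π*x/3)/3 - π*x^2*cos(π*x/3)/3 - π*x*cos(π*x/3)/3 + 2*π*cos(π*x/3)/3) dx. Term by term:
  ∫_0^3 2*π*cos(π*x/3)/3 dx = 0;  ∫_0^3 -π*x*cos(π*x/3)/3 dx = 6/π;  ∫_0^3 -π*x^2*cos(π*x/3)/3 dx = 18/π;
  ∫_0^3 π*x^3*cos(π*x/3)/3 dx = -81/π + 324/π^3.
Sum: 0 + 6/π + 18/π + -81/π + 324/π^3 = -57/π + 324/π^3.
So LHS = -57/π + 324/π^3.
∫_0^3 v(x) φ(x) dx = ∫_0^3 (3*x^2*sin(π*x/3) - 2*x*sin(π*x/3) - sin(π*x/3)) dx. Term by term:
  ∫_0^3 -sin(π*x/3) dx = -6/π;  ∫_0^3 -2*x*sin(π*x/3) dx = -18/π;  ∫_0^3 3*x^2*sin(π*x/3) dx = -324/π^3 + 81/π.
Sum: -6/π − 18/π + -324/π^3 + 81/π = -324/π^3 + 57/π.
So RHS = -∫_0^3 v(x) φ(x) dx = -57/π + 324/π^3.
LHS = RHS, so the identity holds for this test φ.
Moreover u is smooth here and v(x) = u'(x) = 3*x**2 - 2*x - 1 pointwise, so the identity holds for every test function. Hence v is the weak derivative of u.
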